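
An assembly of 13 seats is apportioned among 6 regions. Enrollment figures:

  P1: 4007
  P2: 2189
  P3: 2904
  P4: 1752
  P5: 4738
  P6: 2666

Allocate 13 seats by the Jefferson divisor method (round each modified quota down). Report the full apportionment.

Standard divisor 18256/13 ≈ 1404.308; standard quotas: P1 2.853, P2 1.559, P3 2.068, P4 1.248, P5 3.374, P6 1.898.
Rounding down gives 2, 1, 2, 1, 3, 1 = 10 seats, so the divisor must be adjusted.
With modified divisor 1140: modified quotas P1 3.515, P2 1.920, P3 2.547, P4 1.537, P5 4.156, P6 2.339.
Rounding down: P1 3, P2 1, P3 2, P4 1, P5 4, P6 2 (total 13).

P1: 3; P2: 1; P3: 2; P4: 1; P5: 4; P6: 2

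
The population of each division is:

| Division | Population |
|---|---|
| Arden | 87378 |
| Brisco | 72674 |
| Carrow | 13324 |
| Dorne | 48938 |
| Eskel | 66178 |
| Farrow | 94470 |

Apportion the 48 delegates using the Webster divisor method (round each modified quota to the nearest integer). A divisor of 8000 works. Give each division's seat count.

Arden 11, Brisco 9, Carrow 2, Dorne 6, Eskel 8, Farrow 12

With modified divisor 8000: modified quotas Arden 10.922, Brisco 9.084, Carrow 1.665, Dorne 6.117, Eskel 8.272, Farrow 11.809.
Rounding to the nearest integer: Arden 11, Brisco 9, Carrow 2, Dorne 6, Eskel 8, Farrow 12 (total 48).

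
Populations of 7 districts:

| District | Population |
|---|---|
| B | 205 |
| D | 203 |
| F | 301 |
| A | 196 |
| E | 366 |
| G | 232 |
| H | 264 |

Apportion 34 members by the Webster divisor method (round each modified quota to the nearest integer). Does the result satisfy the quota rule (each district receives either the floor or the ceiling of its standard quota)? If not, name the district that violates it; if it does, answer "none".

none

Standard quotas: B 3.945, D 3.906, F 5.792, A 3.771, E 7.042, G 4.464, H 5.080.
Webster allocation: B 4, D 4, F 6, A 4, E 7, G 4, H 5.
Every allocation lies between the lower and upper quota.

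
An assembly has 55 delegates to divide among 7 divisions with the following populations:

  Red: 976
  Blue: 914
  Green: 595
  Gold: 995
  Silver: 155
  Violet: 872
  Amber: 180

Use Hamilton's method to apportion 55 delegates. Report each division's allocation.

Red=11; Blue=11; Green=7; Gold=12; Silver=2; Violet=10; Amber=2

Standard divisor: 4687 ÷ 55 ≈ 85.218.
Standard quotas: Red 11.453, Blue 10.725, Green 6.982, Gold 11.676, Silver 1.819, Violet 10.233, Amber 2.112.
Lower quotas: Red 11, Blue 10, Green 6, Gold 11, Silver 1, Violet 10, Amber 2 (sum 51, leaving 4 seats).
Remainders in descending order: Green 0.982, Silver 0.819, Blue 0.725, Gold 0.676, Red 0.453, Violet 0.233, Amber 0.112.
Largest remainders: Green, Silver, Blue, Gold receive the extra seats.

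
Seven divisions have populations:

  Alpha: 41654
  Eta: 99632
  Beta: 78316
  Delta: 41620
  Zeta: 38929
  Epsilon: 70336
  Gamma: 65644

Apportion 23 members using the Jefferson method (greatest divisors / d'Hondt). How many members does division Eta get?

6

Standard divisor 436131/23 ≈ 18962.217; standard quotas: Alpha 2.197, Eta 5.254, Beta 4.130, Delta 2.195, Zeta 2.053, Epsilon 3.709, Gamma 3.462.
Rounding down gives 2, 5, 4, 2, 2, 3, 3 = 21 seats, so the divisor must be adjusted.
With modified divisor 16500: modified quotas Alpha 2.524, Eta 6.038, Beta 4.746, Delta 2.522, Zeta 2.359, Epsilon 4.263, Gamma 3.978.
Rounding down: Alpha 2, Eta 6, Beta 4, Delta 2, Zeta 2, Epsilon 4, Gamma 3 (total 23).
Eta receives 6.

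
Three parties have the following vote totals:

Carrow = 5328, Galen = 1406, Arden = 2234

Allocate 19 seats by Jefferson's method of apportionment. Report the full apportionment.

Standard divisor 8968/19 ≈ 472; standard quotas: Carrow 11.288, Galen 2.979, Arden 4.733.
Rounding down gives 11, 2, 4 = 17 seats, so the divisor must be adjusted.
With modified divisor 445: modified quotas Carrow 11.973, Galen 3.160, Arden 5.020.
Rounding down: Carrow 11, Galen 3, Arden 5 (total 19).

Carrow: 11; Galen: 3; Arden: 5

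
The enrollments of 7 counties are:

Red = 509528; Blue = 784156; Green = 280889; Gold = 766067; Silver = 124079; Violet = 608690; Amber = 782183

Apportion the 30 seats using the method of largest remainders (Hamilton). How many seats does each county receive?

The standard divisor is 3855592/30 ≈ 128519.733.
Standard quotas: Red 3.9646, Blue 6.1014, Green 2.1856, Gold 5.9607, Silver 0.9654, Violet 4.7362, Amber 6.0861.
Lower quotas: Red 3, Blue 6, Green 2, Gold 5, Silver 0, Violet 4, Amber 6 (sum 26, leaving 4 seats).
Remainders in descending order: Silver 0.9654, Red 0.9646, Gold 0.9607, Violet 0.7362, Green 0.1856, Blue 0.1014, Amber 0.0861.
The surplus seats go to Silver, Red, Gold, Violet.

Red 4, Blue 6, Green 2, Gold 6, Silver 1, Violet 5, Amber 6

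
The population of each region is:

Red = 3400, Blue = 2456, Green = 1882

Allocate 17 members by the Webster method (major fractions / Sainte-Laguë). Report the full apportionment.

Red 8, Blue 5, Green 4

Standard divisor 7738/17 ≈ 455.176; standard quotas: Red 7.470, Blue 5.396, Green 4.135.
Rounding to the nearest integer gives 7, 5, 4 = 16 seats, so the divisor must be adjusted.
With modified divisor 450: modified quotas Red 7.556, Blue 5.458, Green 4.182.
Rounding to the nearest integer: Red 8, Blue 5, Green 4 (total 17).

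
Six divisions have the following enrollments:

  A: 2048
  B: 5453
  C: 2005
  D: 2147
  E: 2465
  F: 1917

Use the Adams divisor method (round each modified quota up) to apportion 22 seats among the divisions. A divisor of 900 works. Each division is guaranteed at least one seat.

With modified divisor 900: modified quotas A 2.276, B 6.059, C 2.228, D 2.386, E 2.739, F 2.130.
Rounding up: A 3, B 7, C 3, D 3, E 3, F 3 (total 22).

A=3, B=7, C=3, D=3, E=3, F=3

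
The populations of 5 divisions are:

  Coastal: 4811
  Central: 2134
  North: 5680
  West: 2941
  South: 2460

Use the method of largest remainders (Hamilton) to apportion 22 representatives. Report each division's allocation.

Standard divisor: 18026 ÷ 22 ≈ 819.364.
Standard quotas: Coastal 5.8716, Central 2.6045, North 6.9322, West 3.5894, South 3.0023.
Lower quotas: Coastal 5, Central 2, North 6, West 3, South 3 (sum 19, leaving 3 seats).
Remainders in descending order: North 0.9322, Coastal 0.8716, Central 0.6045, West 0.5894, South 0.0023.
The surplus seats go to North, Coastal, Central.

Coastal 6; Central 3; North 7; West 3; South 3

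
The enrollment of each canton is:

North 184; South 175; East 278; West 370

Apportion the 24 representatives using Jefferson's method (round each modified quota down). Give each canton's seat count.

Standard divisor 1007/24 ≈ 41.958; standard quotas: North 4.385, South 4.171, East 6.626, West 8.818.
Rounding down gives 4, 4, 6, 8 = 22 seats, so the divisor must be adjusted.
With modified divisor 38: modified quotas North 4.842, South 4.605, East 7.316, West 9.737.
Rounding down: North 4, South 4, East 7, West 9 (total 24).

North=4; South=4; East=7; West=9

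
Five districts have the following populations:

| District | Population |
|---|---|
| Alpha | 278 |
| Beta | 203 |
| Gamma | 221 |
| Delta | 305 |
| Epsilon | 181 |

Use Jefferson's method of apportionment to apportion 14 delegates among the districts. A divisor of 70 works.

With modified divisor 70: modified quotas Alpha 3.971, Beta 2.900, Gamma 3.157, Delta 4.357, Epsilon 2.586.
Rounding down: Alpha 3, Beta 2, Gamma 3, Delta 4, Epsilon 2 (total 14).

Alpha=3, Beta=2, Gamma=3, Delta=4, Epsilon=2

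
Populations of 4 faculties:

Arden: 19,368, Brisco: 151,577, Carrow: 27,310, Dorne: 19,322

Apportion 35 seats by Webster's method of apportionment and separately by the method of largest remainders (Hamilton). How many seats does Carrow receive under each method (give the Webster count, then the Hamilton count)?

Webster: Arden 3, Brisco 25, Carrow 4, Dorne 3.
Hamilton: Arden 3, Brisco 24, Carrow 5, Dorne 3.
Carrow gets 4 under Webster and 5 under Hamilton.

4 and 5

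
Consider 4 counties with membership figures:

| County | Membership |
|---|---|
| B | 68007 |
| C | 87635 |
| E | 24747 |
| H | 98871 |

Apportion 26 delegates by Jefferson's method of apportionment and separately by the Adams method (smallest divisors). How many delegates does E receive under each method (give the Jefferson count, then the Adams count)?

2 and 3

Jefferson: B 6, C 8, E 2, H 10.
Adams: B 6, C 8, E 3, H 9.
E gets 2 under Jefferson and 3 under Adams.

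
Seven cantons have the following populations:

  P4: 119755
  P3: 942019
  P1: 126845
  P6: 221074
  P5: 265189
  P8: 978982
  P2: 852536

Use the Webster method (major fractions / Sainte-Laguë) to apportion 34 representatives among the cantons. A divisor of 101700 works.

P4 1; P3 9; P1 1; P6 2; P5 3; P8 10; P2 8

With modified divisor 101700: modified quotas P4 1.178, P3 9.263, P1 1.247, P6 2.174, P5 2.608, P8 9.626, P2 8.383.
Rounding to the nearest integer: P4 1, P3 9, P1 1, P6 2, P5 3, P8 10, P2 8 (total 34).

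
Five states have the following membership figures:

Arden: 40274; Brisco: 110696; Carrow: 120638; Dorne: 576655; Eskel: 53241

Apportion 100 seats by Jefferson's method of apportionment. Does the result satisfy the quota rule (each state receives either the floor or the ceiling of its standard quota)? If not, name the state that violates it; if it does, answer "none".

Dorne

Standard quotas: Arden 4.467, Brisco 12.279, Carrow 13.382, Dorne 63.966, Eskel 5.906.
Jefferson allocation: Arden 4, Brisco 12, Carrow 13, Dorne 65, Eskel 6.
Dorne has quota 63.966 (lower 63, upper 64) but receives 65 — outside the quota interval.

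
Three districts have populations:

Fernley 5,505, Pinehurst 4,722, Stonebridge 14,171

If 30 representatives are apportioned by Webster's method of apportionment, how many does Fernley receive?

7

Standard divisor 24398/30 ≈ 813.267; standard quotas: Fernley 6.769, Pinehurst 5.806, Stonebridge 17.425.
Rounding to the nearest integer gives Fernley 7, Pinehurst 6, Stonebridge 17 — total 30, matching the house size, so no adjustment is needed.
Fernley receives 7.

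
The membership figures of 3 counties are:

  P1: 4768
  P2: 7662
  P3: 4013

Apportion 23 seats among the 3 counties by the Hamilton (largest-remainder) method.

Standard divisor: 16443 ÷ 23 ≈ 714.913.
Standard quotas: P1 6.6693, P2 10.7174, P3 5.6133.
Lower quotas: P1 6, P2 10, P3 5 (sum 21, leaving 2 seats).
Remainders in descending order: P2 0.7174, P1 0.6693, P3 0.6133.
The surplus seats go to P2, P1.

P1: 7; P2: 11; P3: 5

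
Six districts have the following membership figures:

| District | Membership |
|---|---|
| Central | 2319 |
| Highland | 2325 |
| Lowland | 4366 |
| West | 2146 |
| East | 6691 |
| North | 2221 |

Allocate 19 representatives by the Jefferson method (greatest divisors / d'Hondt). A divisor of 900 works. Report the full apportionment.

With modified divisor 900: modified quotas Central 2.577, Highland 2.583, Lowland 4.851, West 2.384, East 7.434, North 2.468.
Rounding down: Central 2, Highland 2, Lowland 4, West 2, East 7, North 2 (total 19).

Central 2, Highland 2, Lowland 4, West 2, East 7, North 2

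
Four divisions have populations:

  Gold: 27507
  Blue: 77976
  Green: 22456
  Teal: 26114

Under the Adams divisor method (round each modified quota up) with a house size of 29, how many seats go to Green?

5

Standard divisor 154053/29 ≈ 5312.172; standard quotas: Gold 5.178, Blue 14.679, Green 4.227, Teal 4.916.
Rounding up gives 6, 15, 5, 5 = 31 seats, so the divisor must be adjusted.
With modified divisor 5583: modified quotas Gold 4.927, Blue 13.967, Green 4.022, Teal 4.677.
Rounding up: Gold 5, Blue 14, Green 5, Teal 5 (total 29).
Green receives 5.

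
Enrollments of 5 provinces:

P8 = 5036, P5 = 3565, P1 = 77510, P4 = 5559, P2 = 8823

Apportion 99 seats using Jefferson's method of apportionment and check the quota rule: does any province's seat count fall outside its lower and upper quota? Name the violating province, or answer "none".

P1

Standard quotas: P8 4.961, P5 3.512, P1 76.358, P4 5.476, P2 8.692.
Jefferson allocation: P8 5, P5 3, P1 78, P4 5, P2 8.
P1 has quota 76.358 (lower 76, upper 77) but receives 78 — outside the quota interval.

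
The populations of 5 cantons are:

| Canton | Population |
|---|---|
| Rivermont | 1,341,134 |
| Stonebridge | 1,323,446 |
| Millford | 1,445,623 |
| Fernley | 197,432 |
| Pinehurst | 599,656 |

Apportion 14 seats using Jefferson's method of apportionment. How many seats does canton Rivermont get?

Standard divisor 4907291/14 ≈ 350520.786; standard quotas: Rivermont 3.826, Stonebridge 3.776, Millford 4.124, Fernley 0.563, Pinehurst 1.711.
Rounding down gives 3, 3, 4, 0, 1 = 11 seats, so the divisor must be adjusted.
With modified divisor 294500: modified quotas Rivermont 4.554, Stonebridge 4.494, Millford 4.909, Fernley 0.670, Pinehurst 2.036.
Rounding down: Rivermont 4, Stonebridge 4, Millford 4, Fernley 0, Pinehurst 2 (total 14).
Rivermont receives 4.

4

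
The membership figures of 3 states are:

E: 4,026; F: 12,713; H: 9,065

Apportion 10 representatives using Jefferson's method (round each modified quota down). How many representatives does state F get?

Standard divisor 25804/10 ≈ 2580.4; standard quotas: E 1.560, F 4.927, H 3.513.
Rounding down gives 1, 4, 3 = 8 seats, so the divisor must be adjusted.
With modified divisor 2200: modified quotas E 1.830, F 5.779, H 4.120.
Rounding down: E 1, F 5, H 4 (total 10).
F receives 5.

5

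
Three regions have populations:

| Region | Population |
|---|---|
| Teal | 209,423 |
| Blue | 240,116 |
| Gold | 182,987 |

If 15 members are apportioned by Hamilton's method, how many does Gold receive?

4

The standard divisor is 632526/15 ≈ 42168.4.
Standard quotas: Teal 4.9663, Blue 5.6942, Gold 4.3394.
Lower quotas: Teal 4, Blue 5, Gold 4 (sum 13, leaving 2 seats).
Remainders in descending order: Teal 0.9663, Blue 0.6942, Gold 0.3394.
The surplus seats go to Teal, Blue.
Gold receives 4.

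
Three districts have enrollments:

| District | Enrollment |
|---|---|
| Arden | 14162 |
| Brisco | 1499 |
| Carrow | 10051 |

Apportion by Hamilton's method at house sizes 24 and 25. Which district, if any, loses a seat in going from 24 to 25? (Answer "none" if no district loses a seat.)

Brisco

At 24 seats: Arden 13, Brisco 2, Carrow 9.
At 25 seats: Arden 14, Brisco 1, Carrow 10.
Brisco drops from 2 to 1.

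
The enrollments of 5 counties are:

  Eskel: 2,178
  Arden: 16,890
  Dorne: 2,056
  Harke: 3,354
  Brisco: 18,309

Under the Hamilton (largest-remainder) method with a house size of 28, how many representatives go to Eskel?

Standard divisor: 42787 ÷ 28 ≈ 1528.107.
Standard quotas: Eskel 1.4253, Arden 11.0529, Dorne 1.3455, Harke 2.1949, Brisco 11.9815.
Lower quotas: Eskel 1, Arden 11, Dorne 1, Harke 2, Brisco 11 (sum 26, leaving 2 seats).
Remainders in descending order: Brisco 0.9815, Eskel 0.4253, Dorne 0.3455, Harke 0.1949, Arden 0.0529.
Largest remainders: Brisco, Eskel receive the extra seats.
Eskel receives 2.

2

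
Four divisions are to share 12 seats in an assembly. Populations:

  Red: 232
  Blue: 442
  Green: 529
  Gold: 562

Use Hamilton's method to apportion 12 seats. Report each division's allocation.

Red: 1, Blue: 3, Green: 4, Gold: 4

Total 1765; standard divisor 1765/12 ≈ 147.083.
Standard quotas: Red 1.577, Blue 3.005, Green 3.597, Gold 3.821.
Lower quotas: Red 1, Blue 3, Green 3, Gold 3 (sum 10, leaving 2 seats).
Remainders in descending order: Gold 0.821, Green 0.597, Red 0.577, Blue 0.005.
Largest remainders: Gold, Green receive the extra seats.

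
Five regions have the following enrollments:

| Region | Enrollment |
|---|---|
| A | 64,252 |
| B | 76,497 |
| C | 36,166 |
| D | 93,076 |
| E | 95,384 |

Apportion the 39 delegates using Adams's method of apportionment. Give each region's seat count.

Standard divisor 365375/39 ≈ 9368.59; standard quotas: A 6.858, B 8.165, C 3.860, D 9.935, E 10.181.
Rounding up gives 7, 9, 4, 10, 11 = 41 seats, so the divisor must be adjusted.
With modified divisor 10000: modified quotas A 6.425, B 7.650, C 3.617, D 9.308, E 9.538.
Rounding up: A 7, B 8, C 4, D 10, E 10 (total 39).

A 7; B 8; C 4; D 10; E 10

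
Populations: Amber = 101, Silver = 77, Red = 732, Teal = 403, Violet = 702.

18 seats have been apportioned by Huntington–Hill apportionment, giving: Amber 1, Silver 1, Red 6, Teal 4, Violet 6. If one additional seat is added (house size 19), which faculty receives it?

Priority for the next seat is population ÷ (√(s·(s+1))).
Priorities: Amber 71.418, Silver 54.447, Red 112.950, Teal 90.114, Violet 108.321.
Highest priority: Red.

Red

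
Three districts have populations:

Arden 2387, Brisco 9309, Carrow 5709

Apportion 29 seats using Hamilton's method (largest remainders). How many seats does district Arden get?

4

The standard divisor is 17405/29 ≈ 600.172.
Standard quotas: Arden 3.9772, Brisco 15.5105, Carrow 9.5123.
Lower quotas: Arden 3, Brisco 15, Carrow 9 (sum 27, leaving 2 seats).
Remainders in descending order: Arden 0.9772, Carrow 0.5123, Brisco 0.5105.
Largest remainders: Arden, Carrow receive the extra seats.
Arden receives 4.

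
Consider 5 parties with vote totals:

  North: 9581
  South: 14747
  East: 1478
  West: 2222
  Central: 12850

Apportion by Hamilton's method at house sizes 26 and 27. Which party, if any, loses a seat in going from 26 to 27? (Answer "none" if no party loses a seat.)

At 26 seats: North 6, South 9, East 1, West 2, Central 8.
At 27 seats: North 6, South 10, East 1, West 1, Central 9.
West drops from 2 to 1.

West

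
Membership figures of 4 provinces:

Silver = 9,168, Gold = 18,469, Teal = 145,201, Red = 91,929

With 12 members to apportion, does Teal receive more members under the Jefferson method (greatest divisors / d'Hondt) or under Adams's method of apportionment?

Jefferson: Silver 0, Gold 1, Teal 7, Red 4.
Adams: Silver 1, Gold 1, Teal 6, Red 4.
Teal gets 7 under Jefferson and 6 under Adams.

Jefferson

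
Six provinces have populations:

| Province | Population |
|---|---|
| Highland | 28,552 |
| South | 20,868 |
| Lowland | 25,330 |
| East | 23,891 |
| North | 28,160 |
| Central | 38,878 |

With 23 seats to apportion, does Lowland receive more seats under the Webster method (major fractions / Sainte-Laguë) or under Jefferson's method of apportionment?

Webster: Highland 4, South 3, Lowland 4, East 3, North 4, Central 5.
Jefferson: Highland 4, South 3, Lowland 3, East 3, North 4, Central 6.
Lowland gets 4 under Webster and 3 under Jefferson.

Webster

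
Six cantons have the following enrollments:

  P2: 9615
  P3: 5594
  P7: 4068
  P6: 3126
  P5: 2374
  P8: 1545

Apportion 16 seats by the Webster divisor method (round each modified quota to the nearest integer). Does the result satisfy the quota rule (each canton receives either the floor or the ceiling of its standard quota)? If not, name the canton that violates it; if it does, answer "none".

none

Standard quotas: P2 5.845, P3 3.400, P7 2.473, P6 1.900, P5 1.443, P8 0.939.
Webster allocation: P2 6, P3 3, P7 3, P6 2, P5 1, P8 1.
Every allocation lies between the lower and upper quota.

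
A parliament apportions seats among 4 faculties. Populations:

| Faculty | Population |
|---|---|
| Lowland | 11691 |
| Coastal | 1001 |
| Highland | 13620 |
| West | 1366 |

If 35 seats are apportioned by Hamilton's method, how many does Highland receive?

The standard divisor is 27678/35 ≈ 790.8.
Standard quotas: Lowland 14.7838, Coastal 1.2658, Highland 17.2231, West 1.7274.
Lower quotas: Lowland 14, Coastal 1, Highland 17, West 1 (sum 33, leaving 2 seats).
Remainders in descending order: Lowland 0.7838, West 0.7274, Coastal 0.2658, Highland 0.2231.
The surplus seats go to Lowland, West.
Highland receives 17.

17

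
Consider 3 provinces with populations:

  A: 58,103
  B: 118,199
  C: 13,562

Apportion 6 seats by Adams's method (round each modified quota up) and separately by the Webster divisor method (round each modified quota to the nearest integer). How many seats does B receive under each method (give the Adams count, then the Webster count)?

3 and 4

Adams: A 2, B 3, C 1.
Webster: A 2, B 4, C 0.
B gets 3 under Adams and 4 under Webster.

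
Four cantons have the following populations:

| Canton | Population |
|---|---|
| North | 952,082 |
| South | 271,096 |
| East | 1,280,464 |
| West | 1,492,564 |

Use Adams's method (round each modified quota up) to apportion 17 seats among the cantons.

North=4, South=2, East=5, West=6

Standard divisor 3996206/17 ≈ 235070.941; standard quotas: North 4.050, South 1.153, East 5.447, West 6.349.
Rounding up gives 5, 2, 6, 7 = 20 seats, so the divisor must be adjusted.
With modified divisor 263600: modified quotas North 3.612, South 1.028, East 4.858, West 5.662.
Rounding up: North 4, South 2, East 5, West 6 (total 17).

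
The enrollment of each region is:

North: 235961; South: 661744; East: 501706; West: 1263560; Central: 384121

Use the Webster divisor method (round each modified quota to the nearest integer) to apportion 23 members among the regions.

Standard divisor 3047092/23 ≈ 132482.261; standard quotas: North 1.781, South 4.995, East 3.787, West 9.538, Central 2.899.
Rounding to the nearest integer gives 2, 5, 4, 10, 3 = 24 seats, so the divisor must be adjusted.
With modified divisor 138200: modified quotas North 1.707, South 4.788, East 3.630, West 9.143, Central 2.779.
Rounding to the nearest integer: North 2, South 5, East 4, West 9, Central 3 (total 23).

North: 2; South: 5; East: 4; West: 9; Central: 3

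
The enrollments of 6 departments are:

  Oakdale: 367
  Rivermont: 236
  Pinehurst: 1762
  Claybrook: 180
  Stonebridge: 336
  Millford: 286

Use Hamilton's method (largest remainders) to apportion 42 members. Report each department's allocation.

Oakdale 5, Rivermont 3, Pinehurst 23, Claybrook 2, Stonebridge 5, Millford 4

Total 3167; standard divisor 3167/42 ≈ 75.405.
Standard quotas: Oakdale 4.867, Rivermont 3.130, Pinehurst 23.367, Claybrook 2.387, Stonebridge 4.456, Millford 3.793.
Lower quotas: Oakdale 4, Rivermont 3, Pinehurst 23, Claybrook 2, Stonebridge 4, Millford 3 (sum 39, leaving 3 seats).
Remainders in descending order: Oakdale 0.867, Millford 0.793, Stonebridge 0.456, Claybrook 0.387, Pinehurst 0.367, Rivermont 0.130.
The surplus seats go to Oakdale, Millford, Stonebridge.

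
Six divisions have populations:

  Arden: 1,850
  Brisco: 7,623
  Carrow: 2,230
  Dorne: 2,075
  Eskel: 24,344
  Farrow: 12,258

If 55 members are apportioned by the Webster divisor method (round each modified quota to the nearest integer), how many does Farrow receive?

14

Standard divisor 50380/55 ≈ 916; standard quotas: Arden 2.020, Brisco 8.322, Carrow 2.434, Dorne 2.265, Eskel 26.576, Farrow 13.382.
Rounding to the nearest integer gives 2, 8, 2, 2, 27, 13 = 54 seats, so the divisor must be adjusted.
With modified divisor 900: modified quotas Arden 2.056, Brisco 8.470, Carrow 2.478, Dorne 2.306, Eskel 27.049, Farrow 13.620.
Rounding to the nearest integer: Arden 2, Brisco 8, Carrow 2, Dorne 2, Eskel 27, Farrow 14 (total 55).
Farrow receives 14.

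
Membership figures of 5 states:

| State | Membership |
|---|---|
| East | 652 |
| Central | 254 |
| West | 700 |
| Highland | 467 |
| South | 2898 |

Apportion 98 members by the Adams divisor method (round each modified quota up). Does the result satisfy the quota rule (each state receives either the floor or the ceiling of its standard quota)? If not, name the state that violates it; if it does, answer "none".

South

Standard quotas: East 12.854, Central 5.007, West 13.800, Highland 9.207, South 57.132.
Adams allocation: East 13, Central 5, West 14, Highland 10, South 56.
South has quota 57.132 (lower 57, upper 58) but receives 56 — outside the quota interval.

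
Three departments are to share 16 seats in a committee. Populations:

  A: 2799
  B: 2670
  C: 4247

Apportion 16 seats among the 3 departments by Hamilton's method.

A=5; B=4; C=7

Total 9716; standard divisor 9716/16 ≈ 607.25.
Standard quotas: A 4.609, B 4.397, C 6.994.
Lower quotas: A 4, B 4, C 6 (sum 14, leaving 2 seats).
Remainders in descending order: C 0.994, A 0.609, B 0.397.
The surplus seats go to C, A.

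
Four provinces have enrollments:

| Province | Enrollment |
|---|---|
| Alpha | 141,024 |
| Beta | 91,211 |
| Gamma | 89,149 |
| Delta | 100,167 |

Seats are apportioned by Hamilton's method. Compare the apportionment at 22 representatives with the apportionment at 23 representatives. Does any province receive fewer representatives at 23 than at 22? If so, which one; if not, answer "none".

At 22 seats: Alpha 7, Beta 5, Gamma 5, Delta 5.
At 23 seats: Alpha 8, Beta 5, Gamma 5, Delta 5.
No province's allocation decreased.

none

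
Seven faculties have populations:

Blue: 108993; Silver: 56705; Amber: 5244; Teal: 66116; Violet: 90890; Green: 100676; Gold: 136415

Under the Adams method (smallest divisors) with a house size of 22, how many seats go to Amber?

1

Standard divisor 565039/22 ≈ 25683.591; standard quotas: Blue 4.244, Silver 2.208, Amber 0.204, Teal 2.574, Violet 3.539, Green 3.920, Gold 5.311.
Rounding up gives 5, 3, 1, 3, 4, 4, 6 = 26 seats, so the divisor must be adjusted.
With modified divisor 31700: modified quotas Blue 3.438, Silver 1.789, Amber 0.165, Teal 2.086, Violet 2.867, Green 3.176, Gold 4.303.
Rounding up: Blue 4, Silver 2, Amber 1, Teal 3, Violet 3, Green 4, Gold 5 (total 22).
Amber receives 1.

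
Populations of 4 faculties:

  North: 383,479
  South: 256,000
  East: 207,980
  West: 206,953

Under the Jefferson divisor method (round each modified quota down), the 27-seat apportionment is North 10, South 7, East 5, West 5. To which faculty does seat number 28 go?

Priority for the next seat is population ÷ (current seats + 1).
Priorities: North 34861.727, South 32000.000, East 34663.333, West 34492.167.
Highest priority: North.

North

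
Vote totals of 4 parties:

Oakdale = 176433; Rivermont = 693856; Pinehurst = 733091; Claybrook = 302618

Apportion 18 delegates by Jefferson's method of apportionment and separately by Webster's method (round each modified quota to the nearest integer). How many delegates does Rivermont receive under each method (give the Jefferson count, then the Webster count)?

7 and 6

Jefferson: Oakdale 1, Rivermont 7, Pinehurst 7, Claybrook 3.
Webster: Oakdale 2, Rivermont 6, Pinehurst 7, Claybrook 3.
Rivermont gets 7 under Jefferson and 6 under Webster.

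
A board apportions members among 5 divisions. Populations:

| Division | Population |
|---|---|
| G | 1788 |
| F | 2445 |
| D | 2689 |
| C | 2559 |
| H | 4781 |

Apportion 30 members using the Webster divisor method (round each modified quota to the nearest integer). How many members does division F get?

Standard divisor 14262/30 ≈ 475.4; standard quotas: G 3.761, F 5.143, D 5.656, C 5.383, H 10.057.
Rounding to the nearest integer gives G 4, F 5, D 6, C 5, H 10 — total 30, matching the house size, so no adjustment is needed.
F receives 5.

5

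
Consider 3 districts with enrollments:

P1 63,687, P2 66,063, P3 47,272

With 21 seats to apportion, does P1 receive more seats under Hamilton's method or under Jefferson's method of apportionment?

Jefferson

Hamilton: P1 7, P2 8, P3 6.
Jefferson: P1 8, P2 8, P3 5.
P1 gets 7 under Hamilton and 8 under Jefferson.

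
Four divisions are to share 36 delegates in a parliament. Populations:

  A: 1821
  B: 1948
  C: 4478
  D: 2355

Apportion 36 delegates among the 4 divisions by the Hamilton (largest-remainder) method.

A=6; B=7; C=15; D=8

The standard divisor is 10602/36 ≈ 294.5.
Standard quotas: A 6.183, B 6.615, C 15.205, D 7.997.
Lower quotas: A 6, B 6, C 15, D 7 (sum 34, leaving 2 seats).
Remainders in descending order: D 0.997, B 0.615, C 0.205, A 0.183.
The surplus seats go to D, B.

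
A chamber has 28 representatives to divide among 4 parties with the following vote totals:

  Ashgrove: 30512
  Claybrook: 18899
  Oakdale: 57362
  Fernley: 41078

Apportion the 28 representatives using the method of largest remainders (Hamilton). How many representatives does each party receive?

Total 147851; standard divisor 147851/28 ≈ 5280.393.
Standard quotas: Ashgrove 5.7784, Claybrook 3.5791, Oakdale 10.8632, Fernley 7.7793.
Lower quotas: Ashgrove 5, Claybrook 3, Oakdale 10, Fernley 7 (sum 25, leaving 3 seats).
Remainders in descending order: Oakdale 0.8632, Fernley 0.7793, Ashgrove 0.7784, Claybrook 0.5791.
Largest remainders: Oakdale, Fernley, Ashgrove receive the extra seats.

Ashgrove 6, Claybrook 3, Oakdale 11, Fernley 8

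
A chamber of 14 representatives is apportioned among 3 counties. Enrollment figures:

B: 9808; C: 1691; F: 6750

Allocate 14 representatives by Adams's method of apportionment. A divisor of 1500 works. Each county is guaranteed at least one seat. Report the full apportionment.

B 7, C 2, F 5

With modified divisor 1500: modified quotas B 6.539, C 1.127, F 4.500.
Rounding up: B 7, C 2, F 5 (total 14).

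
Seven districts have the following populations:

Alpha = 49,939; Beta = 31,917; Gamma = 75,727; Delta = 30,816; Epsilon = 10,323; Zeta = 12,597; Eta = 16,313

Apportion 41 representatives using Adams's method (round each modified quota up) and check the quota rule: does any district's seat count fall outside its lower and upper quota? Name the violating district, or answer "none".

none

Standard quotas: Alpha 8.995, Beta 5.749, Gamma 13.640, Delta 5.550, Epsilon 1.859, Zeta 2.269, Eta 2.938.
Adams allocation: Alpha 9, Beta 6, Gamma 13, Delta 5, Epsilon 2, Zeta 3, Eta 3.
Every allocation lies between the lower and upper quota.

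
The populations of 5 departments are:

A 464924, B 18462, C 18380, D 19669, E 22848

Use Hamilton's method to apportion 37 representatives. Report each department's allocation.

A=32; B=1; C=1; D=1; E=2

Standard divisor: 544283 ÷ 37 ≈ 14710.351.
Standard quotas: A 31.6052, B 1.2550, C 1.2495, D 1.3371, E 1.5532.
Lower quotas: A 31, B 1, C 1, D 1, E 1 (sum 35, leaving 2 seats).
Remainders in descending order: A 0.6052, E 0.5532, D 0.3371, B 0.2550, C 0.2495.
Largest remainders: A, E receive the extra seats.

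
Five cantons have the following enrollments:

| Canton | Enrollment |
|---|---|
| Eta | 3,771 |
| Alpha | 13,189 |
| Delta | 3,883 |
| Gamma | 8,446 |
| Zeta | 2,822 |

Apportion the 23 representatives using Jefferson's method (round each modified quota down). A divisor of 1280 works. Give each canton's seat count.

With modified divisor 1280: modified quotas Eta 2.946, Alpha 10.304, Delta 3.034, Gamma 6.598, Zeta 2.205.
Rounding down: Eta 2, Alpha 10, Delta 3, Gamma 6, Zeta 2 (total 23).

Eta: 2; Alpha: 10; Delta: 3; Gamma: 6; Zeta: 2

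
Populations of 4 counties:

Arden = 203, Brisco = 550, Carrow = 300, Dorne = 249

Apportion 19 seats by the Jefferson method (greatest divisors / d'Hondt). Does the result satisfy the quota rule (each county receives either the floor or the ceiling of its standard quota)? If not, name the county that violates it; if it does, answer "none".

Standard quotas: Arden 2.962, Brisco 8.026, Carrow 4.378, Dorne 3.634.
Jefferson allocation: Arden 3, Brisco 8, Carrow 4, Dorne 4.
Every allocation lies between the lower and upper quota.

none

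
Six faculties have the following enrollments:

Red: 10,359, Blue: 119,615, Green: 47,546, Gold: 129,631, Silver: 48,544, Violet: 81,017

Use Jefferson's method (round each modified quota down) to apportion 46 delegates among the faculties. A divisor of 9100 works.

With modified divisor 9100: modified quotas Red 1.138, Blue 13.145, Green 5.225, Gold 14.245, Silver 5.335, Violet 8.903.
Rounding down: Red 1, Blue 13, Green 5, Gold 14, Silver 5, Violet 8 (total 46).

Red: 1, Blue: 13, Green: 5, Gold: 14, Silver: 5, Violet: 8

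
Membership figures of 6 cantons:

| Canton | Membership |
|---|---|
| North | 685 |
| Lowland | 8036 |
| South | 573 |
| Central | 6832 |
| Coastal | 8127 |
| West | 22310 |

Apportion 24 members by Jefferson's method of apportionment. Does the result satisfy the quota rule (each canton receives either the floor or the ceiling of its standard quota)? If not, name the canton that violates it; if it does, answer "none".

Standard quotas: North 0.353, Lowland 4.142, South 0.295, Central 3.521, Coastal 4.189, West 11.499.
Jefferson allocation: North 0, Lowland 4, South 0, Central 3, Coastal 4, West 13.
West has quota 11.499 (lower 11, upper 12) but receives 13 — outside the quota interval.

West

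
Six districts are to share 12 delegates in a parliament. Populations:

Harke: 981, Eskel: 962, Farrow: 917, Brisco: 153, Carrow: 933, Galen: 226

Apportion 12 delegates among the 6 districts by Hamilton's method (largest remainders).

Standard divisor: 4172 ÷ 12 ≈ 347.667.
Standard quotas: Harke 2.822, Eskel 2.767, Farrow 2.638, Brisco 0.440, Carrow 2.684, Galen 0.650.
Lower quotas: Harke 2, Eskel 2, Farrow 2, Brisco 0, Carrow 2, Galen 0 (sum 8, leaving 4 seats).
Remainders in descending order: Harke 0.822, Eskel 0.767, Carrow 0.684, Galen 0.650, Farrow 0.638, Brisco 0.440.
The surplus seats go to Harke, Eskel, Carrow, Galen.

Harke 3, Eskel 3, Farrow 2, Brisco 0, Carrow 3, Galen 1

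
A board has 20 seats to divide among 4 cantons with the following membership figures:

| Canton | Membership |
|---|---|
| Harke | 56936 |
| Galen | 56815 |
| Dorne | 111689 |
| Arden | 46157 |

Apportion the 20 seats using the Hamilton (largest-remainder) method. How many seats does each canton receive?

Harke: 4, Galen: 4, Dorne: 8, Arden: 4

The standard divisor is 271597/20 ≈ 13579.85.
Standard quotas: Harke 4.1927, Galen 4.1838, Dorne 8.2246, Arden 3.3989.
Lower quotas: Harke 4, Galen 4, Dorne 8, Arden 3 (sum 19, leaving 1 seat).
Remainders in descending order: Arden 0.3989, Dorne 0.2246, Harke 0.1927, Galen 0.1838.
Largest remainder: Arden receives the extra seat.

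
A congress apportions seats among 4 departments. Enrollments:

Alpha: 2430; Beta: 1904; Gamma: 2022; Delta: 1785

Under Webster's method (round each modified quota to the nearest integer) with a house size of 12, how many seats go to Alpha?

Standard divisor 8141/12 ≈ 678.417; standard quotas: Alpha 3.582, Beta 2.807, Gamma 2.980, Delta 2.631.
Rounding to the nearest integer gives 4, 3, 3, 3 = 13 seats, so the divisor must be adjusted.
With modified divisor 700: modified quotas Alpha 3.471, Beta 2.720, Gamma 2.889, Delta 2.550.
Rounding to the nearest integer: Alpha 3, Beta 3, Gamma 3, Delta 3 (total 12).
Alpha receives 3.

3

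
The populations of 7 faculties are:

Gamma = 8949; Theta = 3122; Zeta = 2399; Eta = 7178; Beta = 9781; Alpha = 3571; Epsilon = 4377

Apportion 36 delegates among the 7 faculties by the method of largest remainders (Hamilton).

Total 39377; standard divisor 39377/36 ≈ 1093.806.
Standard quotas: Gamma 8.1815, Theta 2.8543, Zeta 2.1933, Eta 6.5624, Beta 8.9422, Alpha 3.2647, Epsilon 4.0016.
Lower quotas: Gamma 8, Theta 2, Zeta 2, Eta 6, Beta 8, Alpha 3, Epsilon 4 (sum 33, leaving 3 seats).
Remainders in descending order: Beta 0.9422, Theta 0.8543, Eta 0.5624, Alpha 0.2647, Zeta 0.1933, Gamma 0.1815, Epsilon 0.0016.
The surplus seats go to Beta, Theta, Eta.

Gamma 8, Theta 3, Zeta 2, Eta 7, Beta 9, Alpha 3, Epsilon 4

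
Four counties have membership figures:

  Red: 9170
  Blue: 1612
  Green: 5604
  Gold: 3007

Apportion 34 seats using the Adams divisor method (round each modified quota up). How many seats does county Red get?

Standard divisor 19393/34 ≈ 570.382; standard quotas: Red 16.077, Blue 2.826, Green 9.825, Gold 5.272.
Rounding up gives 17, 3, 10, 6 = 36 seats, so the divisor must be adjusted.
With modified divisor 610: modified quotas Red 15.033, Blue 2.643, Green 9.187, Gold 4.930.
Rounding up: Red 16, Blue 3, Green 10, Gold 5 (total 34).
Red receives 16.

16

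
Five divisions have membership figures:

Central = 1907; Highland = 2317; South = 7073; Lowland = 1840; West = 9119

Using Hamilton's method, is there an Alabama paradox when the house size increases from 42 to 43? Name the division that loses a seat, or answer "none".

At 42 seats: Central 4, Highland 4, South 13, Lowland 4, West 17.
At 43 seats: Central 4, Highland 4, South 14, Lowland 3, West 18.
Lowland drops from 4 to 3.

Lowland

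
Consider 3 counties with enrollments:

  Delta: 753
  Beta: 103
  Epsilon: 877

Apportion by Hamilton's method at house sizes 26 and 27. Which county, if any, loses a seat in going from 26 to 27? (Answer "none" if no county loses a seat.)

At 26 seats: Delta 11, Beta 2, Epsilon 13.
At 27 seats: Delta 12, Beta 1, Epsilon 14.
Beta drops from 2 to 1.

Beta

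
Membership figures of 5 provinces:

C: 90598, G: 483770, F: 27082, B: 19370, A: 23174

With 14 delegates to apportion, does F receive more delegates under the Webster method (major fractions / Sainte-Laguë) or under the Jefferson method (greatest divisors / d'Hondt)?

Webster: C 2, G 10, F 1, B 0, A 1.
Jefferson: C 2, G 12, F 0, B 0, A 0.
F gets 1 under Webster and 0 under Jefferson.

Webster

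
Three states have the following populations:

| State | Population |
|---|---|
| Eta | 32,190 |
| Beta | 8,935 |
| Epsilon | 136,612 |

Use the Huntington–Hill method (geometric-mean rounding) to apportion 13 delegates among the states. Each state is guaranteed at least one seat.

Eta=2, Beta=1, Epsilon=10

With divisor 13771: modified quotas Eta 2.338, Beta 0.649, Epsilon 9.920.
Geometric-mean thresholds: Eta √(2·3)=2.449, Beta (min 1), Epsilon √(9·10)=9.487.
Each quota rounded against its threshold gives Eta 2, Beta 1, Epsilon 10 (total 13).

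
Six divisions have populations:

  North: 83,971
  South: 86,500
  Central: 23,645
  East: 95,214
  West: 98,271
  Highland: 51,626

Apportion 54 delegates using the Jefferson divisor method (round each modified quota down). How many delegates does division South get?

11

Standard divisor 439227/54 ≈ 8133.833; standard quotas: North 10.324, South 10.635, Central 2.907, East 11.706, West 12.082, Highland 6.347.
Rounding down gives 10, 10, 2, 11, 12, 6 = 51 seats, so the divisor must be adjusted.
With modified divisor 7700: modified quotas North 10.905, South 11.234, Central 3.071, East 12.365, West 12.762, Highland 6.705.
Rounding down: North 10, South 11, Central 3, East 12, West 12, Highland 6 (total 54).
South receives 11.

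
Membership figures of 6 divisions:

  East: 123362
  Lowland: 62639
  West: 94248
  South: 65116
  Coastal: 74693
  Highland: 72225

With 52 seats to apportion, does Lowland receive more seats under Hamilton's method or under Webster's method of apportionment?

Hamilton: East 13, Lowland 6, West 10, South 7, Coastal 8, Highland 8.
Webster: East 13, Lowland 7, West 10, South 7, Coastal 8, Highland 7.
Lowland gets 6 under Hamilton and 7 under Webster.

Webster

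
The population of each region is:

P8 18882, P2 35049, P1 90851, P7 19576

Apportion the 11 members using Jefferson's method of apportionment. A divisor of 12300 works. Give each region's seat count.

With modified divisor 12300: modified quotas P8 1.535, P2 2.850, P1 7.386, P7 1.592.
Rounding down: P8 1, P2 2, P1 7, P7 1 (total 11).

P8 1; P2 2; P1 7; P7 1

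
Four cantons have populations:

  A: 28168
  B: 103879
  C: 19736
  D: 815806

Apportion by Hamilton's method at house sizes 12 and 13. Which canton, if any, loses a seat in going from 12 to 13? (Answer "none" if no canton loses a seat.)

A

At 12 seats: A 1, B 1, C 0, D 10.
At 13 seats: A 0, B 2, C 0, D 11.
A drops from 1 to 0.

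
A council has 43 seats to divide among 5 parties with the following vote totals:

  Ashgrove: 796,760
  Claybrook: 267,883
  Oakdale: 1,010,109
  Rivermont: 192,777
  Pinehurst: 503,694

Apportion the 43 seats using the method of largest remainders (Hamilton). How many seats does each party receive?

Standard divisor: 2771223 ÷ 43 ≈ 64447.047.
Standard quotas: Ashgrove 12.3630, Claybrook 4.1566, Oakdale 15.6735, Rivermont 2.9912, Pinehurst 7.8156.
Lower quotas: Ashgrove 12, Claybrook 4, Oakdale 15, Rivermont 2, Pinehurst 7 (sum 40, leaving 3 seats).
Remainders in descending order: Rivermont 0.9912, Pinehurst 0.8156, Oakdale 0.6735, Ashgrove 0.3630, Claybrook 0.1566.
The surplus seats go to Rivermont, Pinehurst, Oakdale.

Ashgrove 12, Claybrook 4, Oakdale 16, Rivermont 3, Pinehurst 8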